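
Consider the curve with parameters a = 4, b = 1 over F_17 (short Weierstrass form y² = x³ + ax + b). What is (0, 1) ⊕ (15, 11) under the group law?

(0, 1) + (15, 11). λ = (11 - 1)/(15 - 0) ≡ 10/15 mod 17. 15⁻¹ ≡ 8 (mod 17), so λ ≡ 12.
  x = λ² - 0 - 15 = 144 - 15 ≡ 10; y = λ·(0 - 10) - 1 ≡ 15. → (10, 15)

(10, 15)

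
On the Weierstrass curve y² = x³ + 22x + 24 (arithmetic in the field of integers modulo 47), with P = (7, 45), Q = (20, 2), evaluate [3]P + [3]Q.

(44, 42)

First 3P:
Repeated addition: build up to 3P.
2P: tangent at (7, 45): λ = (3·7² + 22)/(2·45) ≡ 28/43. 43⁻¹ ≡ 35 (mod 47), so λ ≡ 28·35 ≡ 40.
  x = λ² - 7 - 7 = 1600 - 14 ≡ 35; y = λ·(7 - 35) - 45 ≡ 10. → (35, 10)
3P: (35, 10) + (7, 45). λ = (45 - 10)/(7 - 35) ≡ 35/19 mod 47. 19⁻¹ ≡ 5 (mod 47) since 19·5 = 95 ≡ 1, so λ ≡ 34.
  x = λ² - 35 - 7 = 1156 - 42 ≡ 33; y = λ·(35 - 33) - 10 ≡ 11. → (33, 11)
3P = (33, 11).
Next 3Q:
Repeated addition: build up to 3Q.
2Q: tangent at (20, 2): λ = (3·20² + 22)/(2·2) ≡ 0/4. 4⁻¹ ≡ 12 (mod 47) since 4·12 = 48 ≡ 1, so λ ≡ 0·12 ≡ 0.
  x = λ² - 20 - 20 = 0 - 40 ≡ 7; y = λ·(20 - 7) - 2 ≡ 45. → (7, 45)
3Q: (7, 45) + (20, 2). λ = (2 - 45)/(20 - 7) ≡ 4/13 mod 47. 13⁻¹ ≡ 29 (mod 47), so λ ≡ 22.
  x = λ² - 7 - 20 = 484 - 27 ≡ 34; y = λ·(7 - 34) - 45 ≡ 19. → (34, 19)
3Q = (34, 19).
Finally 3P + 3Q:
(33, 11) + (34, 19). λ = (19 - 11)/(34 - 33) ≡ 8/1 mod 47. 1⁻¹ ≡ 1 (mod 47), so λ ≡ 8.
  x = λ² - 33 - 34 = 64 - 67 ≡ 44; y = λ·(33 - 44) - 11 ≡ 42. → (44, 42)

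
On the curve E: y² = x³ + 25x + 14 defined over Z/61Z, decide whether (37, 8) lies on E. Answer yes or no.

y² = 8² ≡ 3; x³ + 25x + 14 = 51592 ≡ 47 (mod 61). 3 ≠ 47.

no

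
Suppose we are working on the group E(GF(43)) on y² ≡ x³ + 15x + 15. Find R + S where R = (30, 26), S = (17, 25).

(30, 26) + (17, 25). λ = (25 - 26)/(17 - 30) ≡ 42/30 mod 43. 30⁻¹ ≡ 33 (mod 43), so λ ≡ 10.
  x = λ² - 30 - 17 = 100 - 47 ≡ 10; y = λ·(30 - 10) - 26 ≡ 2. → (10, 2)

(10, 2)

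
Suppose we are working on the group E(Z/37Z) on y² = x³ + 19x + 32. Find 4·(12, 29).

Write G = (12, 29).
Double-and-add on 4 = (100)₂. Start with G = (12, 29) for the leading 1-bit.
double: tangent at (12, 29): λ = (3·12² + 19)/(2·29) ≡ 7/21. 21⁻¹ ≡ 30 (mod 37) since 21·30 = 630 ≡ 1, so λ ≡ 7·30 ≡ 25.
  x = λ² - 12 - 12 = 625 - 24 ≡ 9; y = λ·(12 - 9) - 29 ≡ 9. → (9, 9)
double: tangent at (9, 9): λ = (3·9² + 19)/(2·9) ≡ 3/18. 18⁻¹ ≡ 35 (mod 37) since 18·35 = 630 ≡ 1, so λ ≡ 3·35 ≡ 31.
  x = λ² - 9 - 9 = 961 - 18 ≡ 18; y = λ·(9 - 18) - 9 ≡ 8. → (18, 8)

(18, 8)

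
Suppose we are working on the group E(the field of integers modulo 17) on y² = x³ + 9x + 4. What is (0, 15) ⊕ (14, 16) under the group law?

(5, 15)

(0, 15) + (14, 16). λ = (16 - 15)/(14 - 0) ≡ 1/14 mod 17. 14⁻¹ ≡ 11 (mod 17) since 14·11 = 154 ≡ 1, so λ ≡ 11.
  x = λ² - 0 - 14 = 121 - 14 ≡ 5; y = λ·(0 - 5) - 15 ≡ 15. → (5, 15)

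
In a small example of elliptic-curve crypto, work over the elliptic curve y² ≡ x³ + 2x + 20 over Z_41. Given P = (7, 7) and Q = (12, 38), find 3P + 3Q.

First 3P:
Repeated addition: build up to 3P.
2P: tangent at (7, 7): λ = (3·7² + 2)/(2·7) ≡ 26/14. 14⁻¹ ≡ 3 (mod 41) since 14·3 = 42 ≡ 1, so λ ≡ 26·3 ≡ 37.
  x = λ² - 7 - 7 = 1369 - 14 ≡ 2; y = λ·(7 - 2) - 7 ≡ 14. → (2, 14)
3P: (2, 14) + (7, 7). λ = (7 - 14)/(7 - 2) ≡ 34/5 mod 41. 5⁻¹ ≡ 33 (mod 41) since 5·33 = 165 ≡ 1, so λ ≡ 15.
  x = λ² - 2 - 7 = 225 - 9 ≡ 11; y = λ·(2 - 11) - 14 ≡ 15. → (11, 15)
3P = (11, 15).
Next 3Q:
Repeated addition: build up to 3Q.
2Q: tangent at (12, 38): λ = (3·12² + 2)/(2·38) ≡ 24/35. 35⁻¹ ≡ 34 (mod 41), so λ ≡ 24·34 ≡ 37.
  x = λ² - 12 - 12 = 1369 - 24 ≡ 33; y = λ·(12 - 33) - 38 ≡ 5. → (33, 5)
3Q: (33, 5) + (12, 38). λ = (38 - 5)/(12 - 33) ≡ 33/20 mod 41. 20⁻¹ ≡ 39 (mod 41), so λ ≡ 16.
  x = λ² - 33 - 12 = 256 - 45 ≡ 6; y = λ·(33 - 6) - 5 ≡ 17. → (6, 17)
3Q = (6, 17).
Finally 3P + 3Q:
(11, 15) + (6, 17). λ = (17 - 15)/(6 - 11) ≡ 2/36 mod 41. 36⁻¹ ≡ 8 (mod 41), so λ ≡ 16.
  x = λ² - 11 - 6 = 256 - 17 ≡ 34; y = λ·(11 - 34) - 15 ≡ 27. → (34, 27)

(34, 27)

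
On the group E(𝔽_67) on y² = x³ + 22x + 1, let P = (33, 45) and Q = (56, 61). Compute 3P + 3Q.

First 3P:
Repeated addition: build up to 3P.
2P: tangent at (33, 45): λ = (3·33² + 22)/(2·45) ≡ 6/23. 23⁻¹ ≡ 35 (mod 67), so λ ≡ 6·35 ≡ 9.
  x = λ² - 33 - 33 = 81 - 66 ≡ 15; y = λ·(33 - 15) - 45 ≡ 50. → (15, 50)
3P: (15, 50) + (33, 45). λ = (45 - 50)/(33 - 15) ≡ 62/18 mod 67. 18⁻¹ ≡ 41 (mod 67) since 18·41 = 738 ≡ 1, so λ ≡ 63.
  x = λ² - 15 - 33 = 3969 - 48 ≡ 35; y = λ·(15 - 35) - 50 ≡ 30. → (35, 30)
3P = (35, 30).
Next 3Q:
Repeated addition: build up to 3Q.
2Q: tangent at (56, 61): λ = (3·56² + 22)/(2·61) ≡ 50/55. 55⁻¹ ≡ 39 (mod 67) since 55·39 = 2145 ≡ 1, so λ ≡ 50·39 ≡ 7.
  x = λ² - 56 - 56 = 49 - 112 ≡ 4; y = λ·(56 - 4) - 61 ≡ 35. → (4, 35)
3Q: (4, 35) + (56, 61). λ = (61 - 35)/(56 - 4) ≡ 26/52 mod 67. 52⁻¹ ≡ 58 (mod 67) since 52·58 = 3016 ≡ 1, so λ ≡ 34.
  x = λ² - 4 - 56 = 1156 - 60 ≡ 24; y = λ·(4 - 24) - 35 ≡ 22. → (24, 22)
3Q = (24, 22).
Finally 3P + 3Q:
(35, 30) + (24, 22). λ = (22 - 30)/(24 - 35) ≡ 59/56 mod 67. 56⁻¹ ≡ 6 (mod 67), so λ ≡ 19.
  x = λ² - 35 - 24 = 361 - 59 ≡ 34; y = λ·(35 - 34) - 30 ≡ 56. → (34, 56)

(34, 56)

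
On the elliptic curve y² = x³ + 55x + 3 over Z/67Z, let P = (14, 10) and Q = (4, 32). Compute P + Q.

(19, 1)

(14, 10) + (4, 32). λ = (32 - 10)/(4 - 14) ≡ 22/57 mod 67. 57⁻¹ ≡ 20 (mod 67), so λ ≡ 38.
  x = λ² - 14 - 4 = 1444 - 18 ≡ 19; y = λ·(14 - 19) - 10 ≡ 1. → (19, 1)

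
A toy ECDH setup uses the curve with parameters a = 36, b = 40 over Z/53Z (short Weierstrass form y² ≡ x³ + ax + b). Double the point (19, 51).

(4, 6)

tangent at (19, 51): λ = (3·19² + 36)/(2·51) ≡ 6/49. 49⁻¹ ≡ 13 (mod 53), so λ ≡ 6·13 ≡ 25.
  x = λ² - 19 - 19 = 625 - 38 ≡ 4; y = λ·(19 - 4) - 51 ≡ 6. → (4, 6)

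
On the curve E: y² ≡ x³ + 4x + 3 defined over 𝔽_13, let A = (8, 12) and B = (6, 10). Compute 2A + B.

First 2A:
Repeated addition: build up to 2A.
2A: tangent at (8, 12): λ = (3·8² + 4)/(2·12) ≡ 1/11. 11⁻¹ ≡ 6 (mod 13) since 11·6 = 66 ≡ 1, so λ ≡ 1·6 ≡ 6.
  x = λ² - 8 - 8 = 36 - 16 ≡ 7; y = λ·(8 - 7) - 12 ≡ 7. → (7, 7)
2A = (7, 7).
Finally 2A + B:
(7, 7) + (6, 10). λ = (10 - 7)/(6 - 7) ≡ 3/12 mod 13. 12⁻¹ ≡ 12 (mod 13), so λ ≡ 10.
  x = λ² - 7 - 6 = 100 - 13 ≡ 9; y = λ·(7 - 9) - 7 ≡ 12. → (9, 12)

(9, 12)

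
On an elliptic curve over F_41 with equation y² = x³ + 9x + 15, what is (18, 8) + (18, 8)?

tangent at (18, 8): λ = (3·18² + 9)/(2·8) ≡ 38/16. 16⁻¹ ≡ 18 (mod 41), so λ ≡ 38·18 ≡ 28.
  x = λ² - 18 - 18 = 784 - 36 ≡ 10; y = λ·(18 - 10) - 8 ≡ 11. → (10, 11)

(10, 11)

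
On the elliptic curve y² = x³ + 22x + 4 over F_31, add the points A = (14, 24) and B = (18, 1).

(3, 29)

(14, 24) + (18, 1). λ = (1 - 24)/(18 - 14) ≡ 8/4 mod 31. 4⁻¹ ≡ 8 (mod 31) since 4·8 = 32 ≡ 1, so λ ≡ 2.
  x = λ² - 14 - 18 = 4 - 32 ≡ 3; y = λ·(14 - 3) - 24 ≡ 29. → (3, 29)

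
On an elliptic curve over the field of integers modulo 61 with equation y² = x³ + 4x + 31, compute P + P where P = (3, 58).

tangent at (3, 58): λ = (3·3² + 4)/(2·58) ≡ 31/55. 55⁻¹ ≡ 10 (mod 61) since 55·10 = 550 ≡ 1, so λ ≡ 31·10 ≡ 5.
  x = λ² - 3 - 3 = 25 - 6 ≡ 19; y = λ·(3 - 19) - 58 ≡ 45. → (19, 45)

(19, 45)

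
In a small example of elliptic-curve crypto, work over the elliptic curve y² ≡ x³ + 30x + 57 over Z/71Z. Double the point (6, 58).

tangent at (6, 58): λ = (3·6² + 30)/(2·58) ≡ 67/45. 45⁻¹ ≡ 30 (mod 71), so λ ≡ 67·30 ≡ 22.
  x = λ² - 6 - 6 = 484 - 12 ≡ 46; y = λ·(6 - 46) - 58 ≡ 56. → (46, 56)

(46, 56)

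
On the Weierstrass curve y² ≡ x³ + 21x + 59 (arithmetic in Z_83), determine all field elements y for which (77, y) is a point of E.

7, 76

x³ + 21x + 59 = 458209 ≡ 49 (mod 83).
Square roots of 49 mod 83: 7 and 76 (since 7² = 49 ≡ 49).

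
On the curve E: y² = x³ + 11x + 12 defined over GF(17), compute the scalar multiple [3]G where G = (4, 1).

Repeated addition: build up to 3G.
2G: tangent at (4, 1): λ = (3·4² + 11)/(2·1) ≡ 8/2. 2⁻¹ ≡ 9 (mod 17), so λ ≡ 8·9 ≡ 4.
  x = λ² - 4 - 4 = 16 - 8 ≡ 8; y = λ·(4 - 8) - 1 ≡ 0. → (8, 0)
3G: (8, 0) + (4, 1). λ = (1 - 0)/(4 - 8) ≡ 1/13 mod 17. 13⁻¹ ≡ 4 (mod 17) since 13·4 = 52 ≡ 1, so λ ≡ 4.
  x = λ² - 8 - 4 = 16 - 12 ≡ 4; y = λ·(8 - 4) - 0 ≡ 16. → (4, 16)

(4, 16)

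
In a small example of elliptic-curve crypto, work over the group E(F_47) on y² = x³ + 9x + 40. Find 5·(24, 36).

Write P = (24, 36).
Double-and-add on 5 = (101)₂. Start with P = (24, 36) for the leading 1-bit.
double: tangent at (24, 36): λ = (3·24² + 9)/(2·36) ≡ 45/25. 25⁻¹ ≡ 32 (mod 47) since 25·32 = 800 ≡ 1, so λ ≡ 45·32 ≡ 30.
  x = λ² - 24 - 24 = 900 - 48 ≡ 6; y = λ·(24 - 6) - 36 ≡ 34. → (6, 34)
double: tangent at (6, 34): λ = (3·6² + 9)/(2·34) ≡ 23/21. 21⁻¹ ≡ 9 (mod 47) since 21·9 = 189 ≡ 1, so λ ≡ 23·9 ≡ 19.
  x = λ² - 6 - 6 = 361 - 12 ≡ 20; y = λ·(6 - 20) - 34 ≡ 29. → (20, 29)
add P: (20, 29) + (24, 36). λ = (36 - 29)/(24 - 20) ≡ 7/4 mod 47. 4⁻¹ ≡ 12 (mod 47), so λ ≡ 37.
  x = λ² - 20 - 24 = 1369 - 44 ≡ 9; y = λ·(20 - 9) - 29 ≡ 2. → (9, 2)

(9, 2)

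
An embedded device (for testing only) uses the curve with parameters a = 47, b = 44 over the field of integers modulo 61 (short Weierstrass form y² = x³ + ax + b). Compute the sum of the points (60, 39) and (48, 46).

(19, 54)

(60, 39) + (48, 46). λ = (46 - 39)/(48 - 60) ≡ 7/49 mod 61. 49⁻¹ ≡ 5 (mod 61), so λ ≡ 35.
  x = λ² - 60 - 48 = 1225 - 108 ≡ 19; y = λ·(60 - 19) - 39 ≡ 54. → (19, 54)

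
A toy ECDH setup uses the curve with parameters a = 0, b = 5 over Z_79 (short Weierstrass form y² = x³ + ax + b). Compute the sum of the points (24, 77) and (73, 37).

(54, 41)

(24, 77) + (73, 37). λ = (37 - 77)/(73 - 24) ≡ 39/49 mod 79. 49⁻¹ ≡ 50 (mod 79), so λ ≡ 54.
  x = λ² - 24 - 73 = 2916 - 97 ≡ 54; y = λ·(24 - 54) - 77 ≡ 41. → (54, 41)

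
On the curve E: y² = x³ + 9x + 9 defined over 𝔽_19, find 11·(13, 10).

Write G = (13, 10).
Double-and-add on 11 = (1011)₂. Start with G = (13, 10) for the leading 1-bit.
double: tangent at (13, 10): λ = (3·13² + 9)/(2·10) ≡ 3/1. 1⁻¹ ≡ 1 (mod 19), so λ ≡ 3·1 ≡ 3.
  x = λ² - 13 - 13 = 9 - 26 ≡ 2; y = λ·(13 - 2) - 10 ≡ 4. → (2, 4)
double: tangent at (2, 4): λ = (3·2² + 9)/(2·4) ≡ 2/8. 8⁻¹ ≡ 12 (mod 19) since 8·12 = 96 ≡ 1, so λ ≡ 2·12 ≡ 5.
  x = λ² - 2 - 2 = 25 - 4 ≡ 2; y = λ·(2 - 2) - 4 ≡ 15. → (2, 15)
add G: (2, 15) + (13, 10). λ = (10 - 15)/(13 - 2) ≡ 14/11 mod 19. 11⁻¹ ≡ 7 (mod 19) since 11·7 = 77 ≡ 1, so λ ≡ 3.
  x = λ² - 2 - 13 = 9 - 15 ≡ 13; y = λ·(2 - 13) - 15 ≡ 9. → (13, 9)
double: tangent at (13, 9): λ = (3·13² + 9)/(2·9) ≡ 3/18. 18⁻¹ ≡ 18 (mod 19) since 18·18 = 324 ≡ 1, so λ ≡ 3·18 ≡ 16.
  x = λ² - 13 - 13 = 256 - 26 ≡ 2; y = λ·(13 - 2) - 9 ≡ 15. → (2, 15)
add G: (2, 15) + (13, 10). λ = (10 - 15)/(13 - 2) ≡ 14/11 mod 19. 11⁻¹ ≡ 7 (mod 19), so λ ≡ 3.
  x = λ² - 2 - 13 = 9 - 15 ≡ 13; y = λ·(2 - 13) - 15 ≡ 9. → (13, 9)

(13, 9)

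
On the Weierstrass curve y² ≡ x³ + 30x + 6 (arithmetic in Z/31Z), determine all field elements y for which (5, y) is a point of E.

x³ + 30x + 6 = 281 ≡ 2 (mod 31).
Square roots of 2 mod 31: 8 and 23 (since 8² = 64 ≡ 2).

8, 23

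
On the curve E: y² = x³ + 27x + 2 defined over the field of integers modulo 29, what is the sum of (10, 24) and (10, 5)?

O

The two points share x = 10 and their y-coordinates satisfy 24 + 5 ≡ 0 (mod 29), so they are inverses. Their sum is O.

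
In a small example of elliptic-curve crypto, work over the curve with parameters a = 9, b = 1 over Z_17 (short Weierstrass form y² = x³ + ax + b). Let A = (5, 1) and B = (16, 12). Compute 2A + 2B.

(14, 10)

First 2A:
Repeated addition: build up to 2A.
2A: tangent at (5, 1): λ = (3·5² + 9)/(2·1) ≡ 16/2. 2⁻¹ ≡ 9 (mod 17), so λ ≡ 16·9 ≡ 8.
  x = λ² - 5 - 5 = 64 - 10 ≡ 3; y = λ·(5 - 3) - 1 ≡ 15. → (3, 15)
2A = (3, 15).
Next 2B:
Repeated addition: build up to 2B.
2B: tangent at (16, 12): λ = (3·16² + 9)/(2·12) ≡ 12/7. 7⁻¹ ≡ 5 (mod 17), so λ ≡ 12·5 ≡ 9.
  x = λ² - 16 - 16 = 81 - 32 ≡ 15; y = λ·(16 - 15) - 12 ≡ 14. → (15, 14)
2B = (15, 14).
Finally 2A + 2B:
(3, 15) + (15, 14). λ = (14 - 15)/(15 - 3) ≡ 16/12 mod 17. 12⁻¹ ≡ 10 (mod 17), so λ ≡ 7.
  x = λ² - 3 - 15 = 49 - 18 ≡ 14; y = λ·(3 - 14) - 15 ≡ 10. → (14, 10)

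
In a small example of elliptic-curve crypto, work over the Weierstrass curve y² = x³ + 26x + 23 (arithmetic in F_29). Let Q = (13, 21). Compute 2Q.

tangent at (13, 21): λ = (3·13² + 26)/(2·21) ≡ 11/13. 13⁻¹ ≡ 9 (mod 29), so λ ≡ 11·9 ≡ 12.
  x = λ² - 13 - 13 = 144 - 26 ≡ 2; y = λ·(13 - 2) - 21 ≡ 24. → (2, 24)

(2, 24)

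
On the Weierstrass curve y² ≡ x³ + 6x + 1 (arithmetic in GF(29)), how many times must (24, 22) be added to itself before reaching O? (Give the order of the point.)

12

2P: tangent at (24, 22): λ = (3·24² + 6)/(2·22) ≡ 23/15. 15⁻¹ ≡ 2 (mod 29) since 15·2 = 30 ≡ 1, so λ ≡ 23·2 ≡ 17.
  x = λ² - 24 - 24 = 289 - 48 ≡ 9; y = λ·(24 - 9) - 22 ≡ 1. → (9, 1)
3P: (9, 1) + (24, 22). λ = (22 - 1)/(24 - 9) ≡ 21/15 mod 29. 15⁻¹ ≡ 2 (mod 29) since 15·2 = 30 ≡ 1, so λ ≡ 13.
  x = λ² - 9 - 24 = 169 - 33 ≡ 20; y = λ·(9 - 20) - 1 ≡ 1. → (20, 1)
4P: (20, 1) + (24, 22). λ = (22 - 1)/(24 - 20) ≡ 21/4 mod 29. 4⁻¹ ≡ 22 (mod 29) since 4·22 = 88 ≡ 1, so λ ≡ 27.
  x = λ² - 20 - 24 = 729 - 44 ≡ 18; y = λ·(20 - 18) - 1 ≡ 24. → (18, 24)
5P: (18, 24) + (24, 22). λ = (22 - 24)/(24 - 18) ≡ 27/6 mod 29. 6⁻¹ ≡ 5 (mod 29) since 6·5 = 30 ≡ 1, so λ ≡ 19.
  x = λ² - 18 - 24 = 361 - 42 ≡ 0; y = λ·(18 - 0) - 24 ≡ 28. → (0, 28)
6P: (0, 28) + (24, 22). λ = (22 - 28)/(24 - 0) ≡ 23/24 mod 29. 24⁻¹ ≡ 23 (mod 29), so λ ≡ 7.
  x = λ² - 0 - 24 = 49 - 24 ≡ 25; y = λ·(0 - 25) - 28 ≡ 0. → (25, 0)
7P: (25, 0) + (24, 22). λ = (22 - 0)/(24 - 25) ≡ 22/28 mod 29. 28⁻¹ ≡ 28 (mod 29) since 28·28 = 784 ≡ 1, so λ ≡ 7.
  x = λ² - 25 - 24 = 49 - 49 ≡ 0; y = λ·(25 - 0) - 0 ≡ 1. → (0, 1)
8P: (0, 1) + (24, 22). λ = (22 - 1)/(24 - 0) ≡ 21/24 mod 29. 24⁻¹ ≡ 23 (mod 29), so λ ≡ 19.
  x = λ² - 0 - 24 = 361 - 24 ≡ 18; y = λ·(0 - 18) - 1 ≡ 5. → (18, 5)
9P: (18, 5) + (24, 22). λ = (22 - 5)/(24 - 18) ≡ 17/6 mod 29. 6⁻¹ ≡ 5 (mod 29), so λ ≡ 27.
  x = λ² - 18 - 24 = 729 - 42 ≡ 20; y = λ·(18 - 20) - 5 ≡ 28. → (20, 28)
10P: (20, 28) + (24, 22). λ = (22 - 28)/(24 - 20) ≡ 23/4 mod 29. 4⁻¹ ≡ 22 (mod 29) since 4·22 = 88 ≡ 1, so λ ≡ 13.
  x = λ² - 20 - 24 = 169 - 44 ≡ 9; y = λ·(20 - 9) - 28 ≡ 28. → (9, 28)
11P: (9, 28) + (24, 22). λ = (22 - 28)/(24 - 9) ≡ 23/15 mod 29. 15⁻¹ ≡ 2 (mod 29) since 15·2 = 30 ≡ 1, so λ ≡ 17.
  x = λ² - 9 - 24 = 289 - 33 ≡ 24; y = λ·(9 - 24) - 28 ≡ 7. → (24, 7)
12P: (24, 7) + (24, 22): same x and y₁ ≡ -y₂, so the sum is O.
12P = O, so the order is 12.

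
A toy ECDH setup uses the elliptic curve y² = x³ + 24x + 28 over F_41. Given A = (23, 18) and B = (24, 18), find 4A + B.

First 4A:
Double-and-add on 4 = (100)₂. Start with A = (23, 18) for the leading 1-bit.
double: tangent at (23, 18): λ = (3·23² + 24)/(2·18) ≡ 12/36. 36⁻¹ ≡ 8 (mod 41), so λ ≡ 12·8 ≡ 14.
  x = λ² - 23 - 23 = 196 - 46 ≡ 27; y = λ·(23 - 27) - 18 ≡ 8. → (27, 8)
double: tangent at (27, 8): λ = (3·27² + 24)/(2·8) ≡ 38/16. 16⁻¹ ≡ 18 (mod 41), so λ ≡ 38·18 ≡ 28.
  x = λ² - 27 - 27 = 784 - 54 ≡ 33; y = λ·(27 - 33) - 8 ≡ 29. → (33, 29)
4A = (33, 29).
Finally 4A + B:
(33, 29) + (24, 18). λ = (18 - 29)/(24 - 33) ≡ 30/32 mod 41. 32⁻¹ ≡ 9 (mod 41), so λ ≡ 24.
  x = λ² - 33 - 24 = 576 - 57 ≡ 27; y = λ·(33 - 27) - 29 ≡ 33. → (27, 33)

(27, 33)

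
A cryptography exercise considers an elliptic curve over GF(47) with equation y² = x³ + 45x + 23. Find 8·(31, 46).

(24, 34)

Write Q = (31, 46).
Double-and-add on 8 = (1000)₂. Start with Q = (31, 46) for the leading 1-bit.
double: tangent at (31, 46): λ = (3·31² + 45)/(2·46) ≡ 14/45. 45⁻¹ ≡ 23 (mod 47), so λ ≡ 14·23 ≡ 40.
  x = λ² - 31 - 31 = 1600 - 62 ≡ 34; y = λ·(31 - 34) - 46 ≡ 22. → (34, 22)
double: tangent at (34, 22): λ = (3·34² + 45)/(2·22) ≡ 35/44. 44⁻¹ ≡ 31 (mod 47) since 44·31 = 1364 ≡ 1, so λ ≡ 35·31 ≡ 4.
  x = λ² - 34 - 34 = 16 - 68 ≡ 42; y = λ·(34 - 42) - 22 ≡ 40. → (42, 40)
double: tangent at (42, 40): λ = (3·42² + 45)/(2·40) ≡ 26/33. 33⁻¹ ≡ 10 (mod 47) since 33·10 = 330 ≡ 1, so λ ≡ 26·10 ≡ 25.
  x = λ² - 42 - 42 = 625 - 84 ≡ 24; y = λ·(42 - 24) - 40 ≡ 34. → (24, 34)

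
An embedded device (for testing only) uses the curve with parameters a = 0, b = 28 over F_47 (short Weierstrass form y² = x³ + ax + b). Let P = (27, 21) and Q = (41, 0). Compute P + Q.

(40, 22)

(27, 21) + (41, 0). λ = (0 - 21)/(41 - 27) ≡ 26/14 mod 47. 14⁻¹ ≡ 37 (mod 47) since 14·37 = 518 ≡ 1, so λ ≡ 22.
  x = λ² - 27 - 41 = 484 - 68 ≡ 40; y = λ·(27 - 40) - 21 ≡ 22. → (40, 22)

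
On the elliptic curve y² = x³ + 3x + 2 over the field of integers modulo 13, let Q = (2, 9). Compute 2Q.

tangent at (2, 9): λ = (3·2² + 3)/(2·9) ≡ 2/5. 5⁻¹ ≡ 8 (mod 13) since 5·8 = 40 ≡ 1, so λ ≡ 2·8 ≡ 3.
  x = λ² - 2 - 2 = 9 - 4 ≡ 5; y = λ·(2 - 5) - 9 ≡ 8. → (5, 8)

(5, 8)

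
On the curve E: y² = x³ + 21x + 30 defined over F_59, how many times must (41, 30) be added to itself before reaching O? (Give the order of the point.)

2P: tangent at (41, 30): λ = (3·41² + 21)/(2·30) ≡ 49/1. 1⁻¹ ≡ 1 (mod 59), so λ ≡ 49·1 ≡ 49.
  x = λ² - 41 - 41 = 2401 - 82 ≡ 18; y = λ·(41 - 18) - 30 ≡ 35. → (18, 35)
3P: (18, 35) + (41, 30). λ = (30 - 35)/(41 - 18) ≡ 54/23 mod 59. 23⁻¹ ≡ 18 (mod 59), so λ ≡ 28.
  x = λ² - 18 - 41 = 784 - 59 ≡ 17; y = λ·(18 - 17) - 35 ≡ 52. → (17, 52)
4P: (17, 52) + (41, 30). λ = (30 - 52)/(41 - 17) ≡ 37/24 mod 59. 24⁻¹ ≡ 32 (mod 59) since 24·32 = 768 ≡ 1, so λ ≡ 4.
  x = λ² - 17 - 41 = 16 - 58 ≡ 17; y = λ·(17 - 17) - 52 ≡ 7. → (17, 7)
5P: (17, 7) + (41, 30). λ = (30 - 7)/(41 - 17) ≡ 23/24 mod 59. 24⁻¹ ≡ 32 (mod 59), so λ ≡ 28.
  x = λ² - 17 - 41 = 784 - 58 ≡ 18; y = λ·(17 - 18) - 7 ≡ 24. → (18, 24)
6P: (18, 24) + (41, 30). λ = (30 - 24)/(41 - 18) ≡ 6/23 mod 59. 23⁻¹ ≡ 18 (mod 59) since 23·18 = 414 ≡ 1, so λ ≡ 49.
  x = λ² - 18 - 41 = 2401 - 59 ≡ 41; y = λ·(18 - 41) - 24 ≡ 29. → (41, 29)
7P: (41, 29) + (41, 30): same x and y₁ ≡ -y₂, so the sum is O.
7P = O, so the order is 7.

7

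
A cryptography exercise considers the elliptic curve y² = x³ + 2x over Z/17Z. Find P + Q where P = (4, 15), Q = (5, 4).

(10, 0)

(4, 15) + (5, 4). λ = (4 - 15)/(5 - 4) ≡ 6/1 mod 17. 1⁻¹ ≡ 1 (mod 17) since 1·1 = 1 ≡ 1, so λ ≡ 6.
  x = λ² - 4 - 5 = 36 - 9 ≡ 10; y = λ·(4 - 10) - 15 ≡ 0. → (10, 0)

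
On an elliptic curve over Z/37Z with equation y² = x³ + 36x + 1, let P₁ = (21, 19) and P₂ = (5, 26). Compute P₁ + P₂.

(21, 19) + (5, 26). λ = (26 - 19)/(5 - 21) ≡ 7/21 mod 37. 21⁻¹ ≡ 30 (mod 37) since 21·30 = 630 ≡ 1, so λ ≡ 25.
  x = λ² - 21 - 5 = 625 - 26 ≡ 7; y = λ·(21 - 7) - 19 ≡ 35. → (7, 35)

(7, 35)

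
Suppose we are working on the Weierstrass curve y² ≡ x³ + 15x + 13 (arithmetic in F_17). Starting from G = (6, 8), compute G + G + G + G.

(11, 8)

Double-and-add on 4 = (100)₂. Start with G = (6, 8) for the leading 1-bit.
double: tangent at (6, 8): λ = (3·6² + 15)/(2·8) ≡ 4/16. 16⁻¹ ≡ 16 (mod 17) since 16·16 = 256 ≡ 1, so λ ≡ 4·16 ≡ 13.
  x = λ² - 6 - 6 = 169 - 12 ≡ 4; y = λ·(6 - 4) - 8 ≡ 1. → (4, 1)
double: tangent at (4, 1): λ = (3·4² + 15)/(2·1) ≡ 12/2. 2⁻¹ ≡ 9 (mod 17), so λ ≡ 12·9 ≡ 6.
  x = λ² - 4 - 4 = 36 - 8 ≡ 11; y = λ·(4 - 11) - 1 ≡ 8. → (11, 8)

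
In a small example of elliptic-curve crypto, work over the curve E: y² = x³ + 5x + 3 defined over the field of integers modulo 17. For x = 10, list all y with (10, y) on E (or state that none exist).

x³ + 5x + 3 = 1053 ≡ 16 (mod 17).
Square roots of 16 mod 17: 4 and 13 (since 4² = 16 ≡ 16).

4, 13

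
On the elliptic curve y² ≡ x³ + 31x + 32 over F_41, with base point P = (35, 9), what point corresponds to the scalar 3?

(35, 32)

Repeated addition: build up to 3P.
2P: tangent at (35, 9): λ = (3·35² + 31)/(2·9) ≡ 16/18. 18⁻¹ ≡ 16 (mod 41) since 18·16 = 288 ≡ 1, so λ ≡ 16·16 ≡ 10.
  x = λ² - 35 - 35 = 100 - 70 ≡ 30; y = λ·(35 - 30) - 9 ≡ 0. → (30, 0)
3P: (30, 0) + (35, 9). λ = (9 - 0)/(35 - 30) ≡ 9/5 mod 41. 5⁻¹ ≡ 33 (mod 41) since 5·33 = 165 ≡ 1, so λ ≡ 10.
  x = λ² - 30 - 35 = 100 - 65 ≡ 35; y = λ·(30 - 35) - 0 ≡ 32. → (35, 32)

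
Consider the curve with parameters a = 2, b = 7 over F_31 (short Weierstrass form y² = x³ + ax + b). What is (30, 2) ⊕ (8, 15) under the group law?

(30, 2) + (8, 15). λ = (15 - 2)/(8 - 30) ≡ 13/9 mod 31. 9⁻¹ ≡ 7 (mod 31) since 9·7 = 63 ≡ 1, so λ ≡ 29.
  x = λ² - 30 - 8 = 841 - 38 ≡ 28; y = λ·(30 - 28) - 2 ≡ 25. → (28, 25)

(28, 25)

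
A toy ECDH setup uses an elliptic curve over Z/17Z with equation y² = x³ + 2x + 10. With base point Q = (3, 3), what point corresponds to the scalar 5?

Double-and-add on 5 = (101)₂. Start with Q = (3, 3) for the leading 1-bit.
double: tangent at (3, 3): λ = (3·3² + 2)/(2·3) ≡ 12/6. 6⁻¹ ≡ 3 (mod 17), so λ ≡ 12·3 ≡ 2.
  x = λ² - 3 - 3 = 4 - 6 ≡ 15; y = λ·(3 - 15) - 3 ≡ 7. → (15, 7)
double: tangent at (15, 7): λ = (3·15² + 2)/(2·7) ≡ 14/14. 14⁻¹ ≡ 11 (mod 17), so λ ≡ 14·11 ≡ 1.
  x = λ² - 15 - 15 = 1 - 30 ≡ 5; y = λ·(15 - 5) - 7 ≡ 3. → (5, 3)
add Q: (5, 3) + (3, 3). λ = (3 - 3)/(3 - 5) ≡ 0/15 mod 17. 15⁻¹ ≡ 8 (mod 17), so λ ≡ 0.
  x = λ² - 5 - 3 = 0 - 8 ≡ 9; y = λ·(5 - 9) - 3 ≡ 14. → (9, 14)

(9, 14)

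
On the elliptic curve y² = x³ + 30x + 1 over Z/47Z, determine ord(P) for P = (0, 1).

10

2P: tangent at (0, 1): λ = (3·0² + 30)/(2·1) ≡ 30/2. 2⁻¹ ≡ 24 (mod 47) since 2·24 = 48 ≡ 1, so λ ≡ 30·24 ≡ 15.
  x = λ² - 0 - 0 = 225 - 0 ≡ 37; y = λ·(0 - 37) - 1 ≡ 8. → (37, 8)
3P: (37, 8) + (0, 1). λ = (1 - 8)/(0 - 37) ≡ 40/10 mod 47. 10⁻¹ ≡ 33 (mod 47), so λ ≡ 4.
  x = λ² - 37 - 0 = 16 - 37 ≡ 26; y = λ·(37 - 26) - 8 ≡ 36. → (26, 36)
4P: (26, 36) + (0, 1). λ = (1 - 36)/(0 - 26) ≡ 12/21 mod 47. 21⁻¹ ≡ 9 (mod 47), so λ ≡ 14.
  x = λ² - 26 - 0 = 196 - 26 ≡ 29; y = λ·(26 - 29) - 36 ≡ 16. → (29, 16)
5P: (29, 16) + (0, 1). λ = (1 - 16)/(0 - 29) ≡ 32/18 mod 47. 18⁻¹ ≡ 34 (mod 47), so λ ≡ 7.
  x = λ² - 29 - 0 = 49 - 29 ≡ 20; y = λ·(29 - 20) - 16 ≡ 0. → (20, 0)
6P: (20, 0) + (0, 1). λ = (1 - 0)/(0 - 20) ≡ 1/27 mod 47. 27⁻¹ ≡ 7 (mod 47) since 27·7 = 189 ≡ 1, so λ ≡ 7.
  x = λ² - 20 - 0 = 49 - 20 ≡ 29; y = λ·(20 - 29) - 0 ≡ 31. → (29, 31)
7P: (29, 31) + (0, 1). λ = (1 - 31)/(0 - 29) ≡ 17/18 mod 47. 18⁻¹ ≡ 34 (mod 47), so λ ≡ 14.
  x = λ² - 29 - 0 = 196 - 29 ≡ 26; y = λ·(29 - 26) - 31 ≡ 11. → (26, 11)
8P: (26, 11) + (0, 1). λ = (1 - 11)/(0 - 26) ≡ 37/21 mod 47. 21⁻¹ ≡ 9 (mod 47), so λ ≡ 4.
  x = λ² - 26 - 0 = 16 - 26 ≡ 37; y = λ·(26 - 37) - 11 ≡ 39. → (37, 39)
9P: (37, 39) + (0, 1). λ = (1 - 39)/(0 - 37) ≡ 9/10 mod 47. 10⁻¹ ≡ 33 (mod 47), so λ ≡ 15.
  x = λ² - 37 - 0 = 225 - 37 ≡ 0; y = λ·(37 - 0) - 39 ≡ 46. → (0, 46)
10P: (0, 46) + (0, 1): same x and y₁ ≡ -y₂, so the sum is ∞.
10P = ∞, so the order is 10.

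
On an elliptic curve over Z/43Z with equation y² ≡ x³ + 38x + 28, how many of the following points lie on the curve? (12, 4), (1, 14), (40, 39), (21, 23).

2

(12, 4): 4² ≡ 16, rhs ≡ 19 → off.
(1, 14): 14² ≡ 24, rhs ≡ 24 → on.
(40, 39): 39² ≡ 16, rhs ≡ 16 → on.
(21, 23): 23² ≡ 13, rhs ≡ 25 → off.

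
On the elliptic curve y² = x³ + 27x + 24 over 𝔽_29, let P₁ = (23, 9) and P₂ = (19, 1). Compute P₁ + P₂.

(20, 26)

(23, 9) + (19, 1). λ = (1 - 9)/(19 - 23) ≡ 21/25 mod 29. 25⁻¹ ≡ 7 (mod 29), so λ ≡ 2.
  x = λ² - 23 - 19 = 4 - 42 ≡ 20; y = λ·(23 - 20) - 9 ≡ 26. → (20, 26)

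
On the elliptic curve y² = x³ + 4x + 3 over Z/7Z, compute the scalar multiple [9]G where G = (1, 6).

Double-and-add on 9 = (1001)₂. Start with G = (1, 6) for the leading 1-bit.
double: tangent at (1, 6): λ = (3·1² + 4)/(2·6) ≡ 0/5. 5⁻¹ ≡ 3 (mod 7), so λ ≡ 0·3 ≡ 0.
  x = λ² - 1 - 1 = 0 - 2 ≡ 5; y = λ·(1 - 5) - 6 ≡ 1. → (5, 1)
double: tangent at (5, 1): λ = (3·5² + 4)/(2·1) ≡ 2/2. 2⁻¹ ≡ 4 (mod 7) since 2·4 = 8 ≡ 1, so λ ≡ 2·4 ≡ 1.
  x = λ² - 5 - 5 = 1 - 10 ≡ 5; y = λ·(5 - 5) - 1 ≡ 6. → (5, 6)
double: tangent at (5, 6): λ = (3·5² + 4)/(2·6) ≡ 2/5. 5⁻¹ ≡ 3 (mod 7) since 5·3 = 15 ≡ 1, so λ ≡ 2·3 ≡ 6.
  x = λ² - 5 - 5 = 36 - 10 ≡ 5; y = λ·(5 - 5) - 6 ≡ 1. → (5, 1)
add G: (5, 1) + (1, 6). λ = (6 - 1)/(1 - 5) ≡ 5/3 mod 7. 3⁻¹ ≡ 5 (mod 7) since 3·5 = 15 ≡ 1, so λ ≡ 4.
  x = λ² - 5 - 1 = 16 - 6 ≡ 3; y = λ·(5 - 3) - 1 ≡ 0. → (3, 0)

(3, 0)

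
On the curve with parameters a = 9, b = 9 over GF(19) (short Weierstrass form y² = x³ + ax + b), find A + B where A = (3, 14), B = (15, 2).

(2, 4)

(3, 14) + (15, 2). λ = (2 - 14)/(15 - 3) ≡ 7/12 mod 19. 12⁻¹ ≡ 8 (mod 19), so λ ≡ 18.
  x = λ² - 3 - 15 = 324 - 18 ≡ 2; y = λ·(3 - 2) - 14 ≡ 4. → (2, 4)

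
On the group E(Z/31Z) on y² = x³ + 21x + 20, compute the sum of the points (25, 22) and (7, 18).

(25, 22) + (7, 18). λ = (18 - 22)/(7 - 25) ≡ 27/13 mod 31. 13⁻¹ ≡ 12 (mod 31) since 13·12 = 156 ≡ 1, so λ ≡ 14.
  x = λ² - 25 - 7 = 196 - 32 ≡ 9; y = λ·(25 - 9) - 22 ≡ 16. → (9, 16)

(9, 16)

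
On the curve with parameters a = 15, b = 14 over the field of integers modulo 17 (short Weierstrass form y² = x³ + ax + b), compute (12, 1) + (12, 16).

O

The two points share x = 12 and their y-coordinates satisfy 1 + 16 ≡ 0 (mod 17), so they are inverses. Their sum is O.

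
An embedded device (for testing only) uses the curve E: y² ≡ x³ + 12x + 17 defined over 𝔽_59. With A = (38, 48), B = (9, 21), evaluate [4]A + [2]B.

(12, 58)

First 4A:
Repeated addition: build up to 4A.
2A: tangent at (38, 48): λ = (3·38² + 12)/(2·48) ≡ 37/37. 37⁻¹ ≡ 8 (mod 59) since 37·8 = 296 ≡ 1, so λ ≡ 37·8 ≡ 1.
  x = λ² - 38 - 38 = 1 - 76 ≡ 43; y = λ·(38 - 43) - 48 ≡ 6. → (43, 6)
3A: (43, 6) + (38, 48). λ = (48 - 6)/(38 - 43) ≡ 42/54 mod 59. 54⁻¹ ≡ 47 (mod 59) since 54·47 = 2538 ≡ 1, so λ ≡ 27.
  x = λ² - 43 - 38 = 729 - 81 ≡ 58; y = λ·(43 - 58) - 6 ≡ 2. → (58, 2)
4A: (58, 2) + (38, 48). λ = (48 - 2)/(38 - 58) ≡ 46/39 mod 59. 39⁻¹ ≡ 56 (mod 59) since 39·56 = 2184 ≡ 1, so λ ≡ 39.
  x = λ² - 58 - 38 = 1521 - 96 ≡ 9; y = λ·(58 - 9) - 2 ≡ 21. → (9, 21)
4A = (9, 21).
Next 2B:
Repeated addition: build up to 2B.
2B: tangent at (9, 21): λ = (3·9² + 12)/(2·21) ≡ 19/42. 42⁻¹ ≡ 52 (mod 59) since 42·52 = 2184 ≡ 1, so λ ≡ 19·52 ≡ 44.
  x = λ² - 9 - 9 = 1936 - 18 ≡ 30; y = λ·(9 - 30) - 21 ≡ 58. → (30, 58)
2B = (30, 58).
Finally 4A + 2B:
(9, 21) + (30, 58). λ = (58 - 21)/(30 - 9) ≡ 37/21 mod 59. 21⁻¹ ≡ 45 (mod 59), so λ ≡ 13.
  x = λ² - 9 - 30 = 169 - 39 ≡ 12; y = λ·(9 - 12) - 21 ≡ 58. → (12, 58)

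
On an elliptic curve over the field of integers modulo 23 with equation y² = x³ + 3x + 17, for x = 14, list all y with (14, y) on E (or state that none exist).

x³ + 3x + 17 = 2803 ≡ 20 (mod 23).
20 is a non-residue mod 23; no y exists.

none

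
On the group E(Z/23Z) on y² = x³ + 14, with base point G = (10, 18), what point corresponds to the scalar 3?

Repeated addition: build up to 3G.
2G: tangent at (10, 18): λ = (3·10² + 0)/(2·18) ≡ 1/13. 13⁻¹ ≡ 16 (mod 23), so λ ≡ 1·16 ≡ 16.
  x = λ² - 10 - 10 = 256 - 20 ≡ 6; y = λ·(10 - 6) - 18 ≡ 0. → (6, 0)
3G: (6, 0) + (10, 18). λ = (18 - 0)/(10 - 6) ≡ 18/4 mod 23. 4⁻¹ ≡ 6 (mod 23), so λ ≡ 16.
  x = λ² - 6 - 10 = 256 - 16 ≡ 10; y = λ·(6 - 10) - 0 ≡ 5. → (10, 5)

(10, 5)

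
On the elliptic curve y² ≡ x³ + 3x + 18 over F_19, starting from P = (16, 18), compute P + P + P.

Repeated addition: build up to 3P.
2P: tangent at (16, 18): λ = (3·16² + 3)/(2·18) ≡ 11/17. 17⁻¹ ≡ 9 (mod 19) since 17·9 = 153 ≡ 1, so λ ≡ 11·9 ≡ 4.
  x = λ² - 16 - 16 = 16 - 32 ≡ 3; y = λ·(16 - 3) - 18 ≡ 15. → (3, 15)
3P: (3, 15) + (16, 18). λ = (18 - 15)/(16 - 3) ≡ 3/13 mod 19. 13⁻¹ ≡ 3 (mod 19), so λ ≡ 9.
  x = λ² - 3 - 16 = 81 - 19 ≡ 5; y = λ·(3 - 5) - 15 ≡ 5. → (5, 5)

(5, 5)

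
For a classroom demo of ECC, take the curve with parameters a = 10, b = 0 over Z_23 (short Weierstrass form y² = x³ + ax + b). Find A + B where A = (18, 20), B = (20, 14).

(17, 0)

(18, 20) + (20, 14). λ = (14 - 20)/(20 - 18) ≡ 17/2 mod 23. 2⁻¹ ≡ 12 (mod 23), so λ ≡ 20.
  x = λ² - 18 - 20 = 400 - 38 ≡ 17; y = λ·(18 - 17) - 20 ≡ 0. → (17, 0)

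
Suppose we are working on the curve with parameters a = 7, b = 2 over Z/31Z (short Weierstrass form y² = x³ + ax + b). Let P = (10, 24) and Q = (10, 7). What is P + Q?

The two points share x = 10 and their y-coordinates satisfy 24 + 7 ≡ 0 (mod 31), so they are inverses. Their sum is O.

O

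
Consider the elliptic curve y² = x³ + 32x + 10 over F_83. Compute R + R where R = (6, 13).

tangent at (6, 13): λ = (3·6² + 32)/(2·13) ≡ 57/26. 26⁻¹ ≡ 16 (mod 83), so λ ≡ 57·16 ≡ 82.
  x = λ² - 6 - 6 = 6724 - 12 ≡ 72; y = λ·(6 - 72) - 13 ≡ 53. → (72, 53)

(72, 53)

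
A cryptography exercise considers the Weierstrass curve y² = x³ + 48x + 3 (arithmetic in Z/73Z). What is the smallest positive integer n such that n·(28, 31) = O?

2P: tangent at (28, 31): λ = (3·28² + 48)/(2·31) ≡ 64/62. 62⁻¹ ≡ 53 (mod 73), so λ ≡ 64·53 ≡ 34.
  x = λ² - 28 - 28 = 1156 - 56 ≡ 5; y = λ·(28 - 5) - 31 ≡ 21. → (5, 21)
3P: (5, 21) + (28, 31). λ = (31 - 21)/(28 - 5) ≡ 10/23 mod 73. 23⁻¹ ≡ 54 (mod 73), so λ ≡ 29.
  x = λ² - 5 - 28 = 841 - 33 ≡ 5; y = λ·(5 - 5) - 21 ≡ 52. → (5, 52)
4P: (5, 52) + (28, 31). λ = (31 - 52)/(28 - 5) ≡ 52/23 mod 73. 23⁻¹ ≡ 54 (mod 73), so λ ≡ 34.
  x = λ² - 5 - 28 = 1156 - 33 ≡ 28; y = λ·(5 - 28) - 52 ≡ 42. → (28, 42)
5P: (28, 42) + (28, 31): same x and y₁ ≡ -y₂, so the sum is O.
5P = O, so the order is 5.

5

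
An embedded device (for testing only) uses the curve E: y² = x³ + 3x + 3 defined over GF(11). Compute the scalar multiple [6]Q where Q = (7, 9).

Repeated addition: build up to 6Q.
2Q: tangent at (7, 9): λ = (3·7² + 3)/(2·9) ≡ 7/7. 7⁻¹ ≡ 8 (mod 11), so λ ≡ 7·8 ≡ 1.
  x = λ² - 7 - 7 = 1 - 14 ≡ 9; y = λ·(7 - 9) - 9 ≡ 0. → (9, 0)
3Q: (9, 0) + (7, 9). λ = (9 - 0)/(7 - 9) ≡ 9/9 mod 11. 9⁻¹ ≡ 5 (mod 11) since 9·5 = 45 ≡ 1, so λ ≡ 1.
  x = λ² - 9 - 7 = 1 - 16 ≡ 7; y = λ·(9 - 7) - 0 ≡ 2. → (7, 2)
4Q: (7, 2) + (7, 9): same x and y₁ ≡ -y₂, so the sum is O.
5Q: O + (7, 9) = (7, 9) (identity).
6Q: tangent at (7, 9): λ = (3·7² + 3)/(2·9) ≡ 7/7. 7⁻¹ ≡ 8 (mod 11), so λ ≡ 7·8 ≡ 1.
  x = λ² - 7 - 7 = 1 - 14 ≡ 9; y = λ·(7 - 9) - 9 ≡ 0. → (9, 0)

(9, 0)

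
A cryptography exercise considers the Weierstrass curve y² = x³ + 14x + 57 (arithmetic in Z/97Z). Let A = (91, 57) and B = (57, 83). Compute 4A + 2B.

(1, 13)

First 4A:
Double-and-add on 4 = (100)₂. Start with A = (91, 57) for the leading 1-bit.
double: tangent at (91, 57): λ = (3·91² + 14)/(2·57) ≡ 25/17. 17⁻¹ ≡ 40 (mod 97), so λ ≡ 25·40 ≡ 30.
  x = λ² - 91 - 91 = 900 - 182 ≡ 39; y = λ·(91 - 39) - 57 ≡ 48. → (39, 48)
double: tangent at (39, 48): λ = (3·39² + 14)/(2·48) ≡ 18/96. 96⁻¹ ≡ 96 (mod 97) since 96·96 = 9216 ≡ 1, so λ ≡ 18·96 ≡ 79.
  x = λ² - 39 - 39 = 6241 - 78 ≡ 52; y = λ·(39 - 52) - 48 ≡ 89. → (52, 89)
4A = (52, 89).
Next 2B:
Repeated addition: build up to 2B.
2B: tangent at (57, 83): λ = (3·57² + 14)/(2·83) ≡ 61/69. 69⁻¹ ≡ 45 (mod 97) since 69·45 = 3105 ≡ 1, so λ ≡ 61·45 ≡ 29.
  x = λ² - 57 - 57 = 841 - 114 ≡ 48; y = λ·(57 - 48) - 83 ≡ 81. → (48, 81)
2B = (48, 81).
Finally 4A + 2B:
(52, 89) + (48, 81). λ = (81 - 89)/(48 - 52) ≡ 89/93 mod 97. 93⁻¹ ≡ 24 (mod 97), so λ ≡ 2.
  x = λ² - 52 - 48 = 4 - 100 ≡ 1; y = λ·(52 - 1) - 89 ≡ 13. → (1, 13)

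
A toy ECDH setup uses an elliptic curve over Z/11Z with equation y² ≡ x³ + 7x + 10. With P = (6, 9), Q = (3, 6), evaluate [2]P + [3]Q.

(3, 5)

First 2P:
Repeated addition: build up to 2P.
2P: tangent at (6, 9): λ = (3·6² + 7)/(2·9) ≡ 5/7. 7⁻¹ ≡ 8 (mod 11), so λ ≡ 5·8 ≡ 7.
  x = λ² - 6 - 6 = 49 - 12 ≡ 4; y = λ·(6 - 4) - 9 ≡ 5. → (4, 5)
2P = (4, 5).
Next 3Q:
Repeated addition: build up to 3Q.
2Q: tangent at (3, 6): λ = (3·3² + 7)/(2·6) ≡ 1/1. 1⁻¹ ≡ 1 (mod 11), so λ ≡ 1·1 ≡ 1.
  x = λ² - 3 - 3 = 1 - 6 ≡ 6; y = λ·(3 - 6) - 6 ≡ 2. → (6, 2)
3Q: (6, 2) + (3, 6). λ = (6 - 2)/(3 - 6) ≡ 4/8 mod 11. 8⁻¹ ≡ 7 (mod 11), so λ ≡ 6.
  x = λ² - 6 - 3 = 36 - 9 ≡ 5; y = λ·(6 - 5) - 2 ≡ 4. → (5, 4)
3Q = (5, 4).
Finally 2P + 3Q:
(4, 5) + (5, 4). λ = (4 - 5)/(5 - 4) ≡ 10/1 mod 11. 1⁻¹ ≡ 1 (mod 11), so λ ≡ 10.
  x = λ² - 4 - 5 = 100 - 9 ≡ 3; y = λ·(4 - 3) - 5 ≡ 5. → (3, 5)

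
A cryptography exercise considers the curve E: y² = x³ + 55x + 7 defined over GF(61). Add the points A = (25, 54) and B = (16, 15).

(25, 54) + (16, 15). λ = (15 - 54)/(16 - 25) ≡ 22/52 mod 61. 52⁻¹ ≡ 27 (mod 61) since 52·27 = 1404 ≡ 1, so λ ≡ 45.
  x = λ² - 25 - 16 = 2025 - 41 ≡ 32; y = λ·(25 - 32) - 54 ≡ 58. → (32, 58)

(32, 58)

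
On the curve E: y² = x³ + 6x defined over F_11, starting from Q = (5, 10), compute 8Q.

(5, 1)

Repeated addition: build up to 8Q.
2Q: tangent at (5, 10): λ = (3·5² + 6)/(2·10) ≡ 4/9. 9⁻¹ ≡ 5 (mod 11), so λ ≡ 4·5 ≡ 9.
  x = λ² - 5 - 5 = 81 - 10 ≡ 5; y = λ·(5 - 5) - 10 ≡ 1. → (5, 1)
3Q: (5, 1) + (5, 10): same x and y₁ ≡ -y₂, so the sum is 𝒪.
4Q: 𝒪 + (5, 10) = (5, 10) (identity).
5Q: tangent at (5, 10): λ = (3·5² + 6)/(2·10) ≡ 4/9. 9⁻¹ ≡ 5 (mod 11) since 9·5 = 45 ≡ 1, so λ ≡ 4·5 ≡ 9.
  x = λ² - 5 - 5 = 81 - 10 ≡ 5; y = λ·(5 - 5) - 10 ≡ 1. → (5, 1)
6Q: (5, 1) + (5, 10): same x and y₁ ≡ -y₂, so the sum is 𝒪.
7Q: 𝒪 + (5, 10) = (5, 10) (identity).
8Q: tangent at (5, 10): λ = (3·5² + 6)/(2·10) ≡ 4/9. 9⁻¹ ≡ 5 (mod 11), so λ ≡ 4·5 ≡ 9.
  x = λ² - 5 - 5 = 81 - 10 ≡ 5; y = λ·(5 - 5) - 10 ≡ 1. → (5, 1)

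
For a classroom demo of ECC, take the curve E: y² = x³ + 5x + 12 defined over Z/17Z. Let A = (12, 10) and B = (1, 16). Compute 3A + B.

First 3A:
Repeated addition: build up to 3A.
2A: tangent at (12, 10): λ = (3·12² + 5)/(2·10) ≡ 12/3. 3⁻¹ ≡ 6 (mod 17) since 3·6 = 18 ≡ 1, so λ ≡ 12·6 ≡ 4.
  x = λ² - 12 - 12 = 16 - 24 ≡ 9; y = λ·(12 - 9) - 10 ≡ 2. → (9, 2)
3A: (9, 2) + (12, 10). λ = (10 - 2)/(12 - 9) ≡ 8/3 mod 17. 3⁻¹ ≡ 6 (mod 17), so λ ≡ 14.
  x = λ² - 9 - 12 = 196 - 21 ≡ 5; y = λ·(9 - 5) - 2 ≡ 3. → (5, 3)
3A = (5, 3).
Finally 3A + B:
(5, 3) + (1, 16). λ = (16 - 3)/(1 - 5) ≡ 13/13 mod 17. 13⁻¹ ≡ 4 (mod 17) since 13·4 = 52 ≡ 1, so λ ≡ 1.
  x = λ² - 5 - 1 = 1 - 6 ≡ 12; y = λ·(5 - 12) - 3 ≡ 7. → (12, 7)

(12, 7)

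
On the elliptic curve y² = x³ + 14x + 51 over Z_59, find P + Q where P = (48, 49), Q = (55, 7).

(51, 28)

(48, 49) + (55, 7). λ = (7 - 49)/(55 - 48) ≡ 17/7 mod 59. 7⁻¹ ≡ 17 (mod 59) since 7·17 = 119 ≡ 1, so λ ≡ 53.
  x = λ² - 48 - 55 = 2809 - 103 ≡ 51; y = λ·(48 - 51) - 49 ≡ 28. → (51, 28)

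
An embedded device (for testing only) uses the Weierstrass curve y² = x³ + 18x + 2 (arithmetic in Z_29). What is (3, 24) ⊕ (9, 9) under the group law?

(3, 24) + (9, 9). λ = (9 - 24)/(9 - 3) ≡ 14/6 mod 29. 6⁻¹ ≡ 5 (mod 29), so λ ≡ 12.
  x = λ² - 3 - 9 = 144 - 12 ≡ 16; y = λ·(3 - 16) - 24 ≡ 23. → (16, 23)

(16, 23)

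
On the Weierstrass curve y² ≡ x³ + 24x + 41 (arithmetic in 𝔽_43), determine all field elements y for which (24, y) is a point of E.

6, 37

x³ + 24x + 41 = 14441 ≡ 36 (mod 43).
Square roots of 36 mod 43: 6 and 37 (since 6² = 36 ≡ 36).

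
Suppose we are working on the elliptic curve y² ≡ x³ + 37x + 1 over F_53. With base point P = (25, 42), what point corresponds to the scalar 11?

(22, 11)

Repeated addition: build up to 11P.
2P: tangent at (25, 42): λ = (3·25² + 37)/(2·42) ≡ 4/31. 31⁻¹ ≡ 12 (mod 53), so λ ≡ 4·12 ≡ 48.
  x = λ² - 25 - 25 = 2304 - 50 ≡ 28; y = λ·(25 - 28) - 42 ≡ 26. → (28, 26)
3P: (28, 26) + (25, 42). λ = (42 - 26)/(25 - 28) ≡ 16/50 mod 53. 50⁻¹ ≡ 35 (mod 53), so λ ≡ 30.
  x = λ² - 28 - 25 = 900 - 53 ≡ 52; y = λ·(28 - 52) - 26 ≡ 49. → (52, 49)
4P: (52, 49) + (25, 42). λ = (42 - 49)/(25 - 52) ≡ 46/26 mod 53. 26⁻¹ ≡ 51 (mod 53) since 26·51 = 1326 ≡ 1, so λ ≡ 14.
  x = λ² - 52 - 25 = 196 - 77 ≡ 13; y = λ·(52 - 13) - 49 ≡ 20. → (13, 20)
5P: (13, 20) + (25, 42). λ = (42 - 20)/(25 - 13) ≡ 22/12 mod 53. 12⁻¹ ≡ 31 (mod 53), so λ ≡ 46.
  x = λ² - 13 - 25 = 2116 - 38 ≡ 11; y = λ·(13 - 11) - 20 ≡ 19. → (11, 19)
6P: (11, 19) + (25, 42). λ = (42 - 19)/(25 - 11) ≡ 23/14 mod 53. 14⁻¹ ≡ 19 (mod 53), so λ ≡ 13.
  x = λ² - 11 - 25 = 169 - 36 ≡ 27; y = λ·(11 - 27) - 19 ≡ 38. → (27, 38)
7P: (27, 38) + (25, 42). λ = (42 - 38)/(25 - 27) ≡ 4/51 mod 53. 51⁻¹ ≡ 26 (mod 53) since 51·26 = 1326 ≡ 1, so λ ≡ 51.
  x = λ² - 27 - 25 = 2601 - 52 ≡ 5; y = λ·(27 - 5) - 38 ≡ 24. → (5, 24)
8P: (5, 24) + (25, 42). λ = (42 - 24)/(25 - 5) ≡ 18/20 mod 53. 20⁻¹ ≡ 8 (mod 53) since 20·8 = 160 ≡ 1, so λ ≡ 38.
  x = λ² - 5 - 25 = 1444 - 30 ≡ 36; y = λ·(5 - 36) - 24 ≡ 17. → (36, 17)
9P: (36, 17) + (25, 42). λ = (42 - 17)/(25 - 36) ≡ 25/42 mod 53. 42⁻¹ ≡ 24 (mod 53), so λ ≡ 17.
  x = λ² - 36 - 25 = 289 - 61 ≡ 16; y = λ·(36 - 16) - 17 ≡ 5. → (16, 5)
10P: (16, 5) + (25, 42). λ = (42 - 5)/(25 - 16) ≡ 37/9 mod 53. 9⁻¹ ≡ 6 (mod 53) since 9·6 = 54 ≡ 1, so λ ≡ 10.
  x = λ² - 16 - 25 = 100 - 41 ≡ 6; y = λ·(16 - 6) - 5 ≡ 42. → (6, 42)
11P: (6, 42) + (25, 42). λ = (42 - 42)/(25 - 6) ≡ 0/19 mod 53. 19⁻¹ ≡ 14 (mod 53), so λ ≡ 0.
  x = λ² - 6 - 25 = 0 - 31 ≡ 22; y = λ·(6 - 22) - 42 ≡ 11. → (22, 11)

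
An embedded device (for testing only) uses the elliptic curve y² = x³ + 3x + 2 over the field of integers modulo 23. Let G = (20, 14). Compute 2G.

(19, 15)

tangent at (20, 14): λ = (3·20² + 3)/(2·14) ≡ 7/5. 5⁻¹ ≡ 14 (mod 23), so λ ≡ 7·14 ≡ 6.
  x = λ² - 20 - 20 = 36 - 40 ≡ 19; y = λ·(20 - 19) - 14 ≡ 15. → (19, 15)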